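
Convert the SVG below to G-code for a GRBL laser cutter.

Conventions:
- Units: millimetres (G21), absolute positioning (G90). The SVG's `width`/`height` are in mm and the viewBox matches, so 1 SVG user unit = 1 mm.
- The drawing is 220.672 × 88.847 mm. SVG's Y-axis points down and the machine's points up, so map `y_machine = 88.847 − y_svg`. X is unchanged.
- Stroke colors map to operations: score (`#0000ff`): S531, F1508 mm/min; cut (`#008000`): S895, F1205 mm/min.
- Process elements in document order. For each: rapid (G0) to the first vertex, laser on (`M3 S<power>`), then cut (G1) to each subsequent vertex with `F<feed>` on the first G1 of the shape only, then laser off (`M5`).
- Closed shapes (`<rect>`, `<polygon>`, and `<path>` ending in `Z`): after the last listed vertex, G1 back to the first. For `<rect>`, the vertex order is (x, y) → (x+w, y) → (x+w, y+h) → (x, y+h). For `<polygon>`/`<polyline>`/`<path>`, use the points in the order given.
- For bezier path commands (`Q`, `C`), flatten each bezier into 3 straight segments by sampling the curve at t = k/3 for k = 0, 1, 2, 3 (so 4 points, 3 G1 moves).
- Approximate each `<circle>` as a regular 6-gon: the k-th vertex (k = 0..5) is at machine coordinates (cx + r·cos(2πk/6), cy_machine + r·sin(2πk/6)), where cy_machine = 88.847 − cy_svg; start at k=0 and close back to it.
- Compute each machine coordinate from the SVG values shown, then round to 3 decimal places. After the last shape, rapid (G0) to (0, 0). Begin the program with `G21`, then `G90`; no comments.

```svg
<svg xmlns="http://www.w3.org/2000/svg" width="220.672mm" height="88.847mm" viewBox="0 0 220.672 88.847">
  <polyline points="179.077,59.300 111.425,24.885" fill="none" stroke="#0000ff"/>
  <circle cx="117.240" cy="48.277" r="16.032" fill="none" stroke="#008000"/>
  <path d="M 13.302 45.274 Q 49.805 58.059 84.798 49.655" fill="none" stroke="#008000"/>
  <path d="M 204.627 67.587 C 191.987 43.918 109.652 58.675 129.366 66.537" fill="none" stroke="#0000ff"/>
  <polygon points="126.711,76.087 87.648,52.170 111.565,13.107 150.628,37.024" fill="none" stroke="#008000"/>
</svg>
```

G21
G90
G0 X179.077 Y29.547
M3 S531
G1 X111.425 Y63.962 F1508
M5
G0 X133.272 Y40.570
M3 S895
G1 X125.256 Y54.454 F1205
G1 X109.224 Y54.454
G1 X101.208 Y40.570
G1 X109.224 Y26.686
G1 X125.256 Y26.686
G1 X133.272 Y40.570
M5
G0 X13.302 Y43.573
M3 S895
G1 X37.470 Y37.404 F1205
G1 X61.302 Y35.944
G1 X84.798 Y39.192
M5
G0 X204.627 Y21.260
M3 S531
G1 X175.116 Y33.799 F1508
G1 X137.307 Y30.792
G1 X129.366 Y22.310
M5
G0 X126.711 Y12.760
M3 S895
G1 X87.648 Y36.677 F1205
G1 X111.565 Y75.740
G1 X150.628 Y51.823
G1 X126.711 Y12.760
M5
G0 X0.000 Y0.000

Since the viewBox matches the mm dimensions, user units are millimetres directly. The only transform is the Y-flip y_m = 88.847 − y_svg.

Shape 1 is a line segment drawn with `<polyline>`. Its stroke #0000ff means score at S531, F1508. After flipping Y the toolpath is (179.077,29.547) → (111.425,63.962).

Shape 2 is a circle drawn with `<circle>`. Its stroke #008000 means cut at S895, F1205. After flipping Y the toolpath is (133.272,40.570) → (125.256,54.454) → (109.224,54.454) → (101.208,40.570) → (109.224,26.686) → (125.256,26.686) → (133.272,40.570), returning to the start.

Shape 3 is a quadratic bezier drawn with `<path>`. Its stroke #008000 means cut at S895, F1205. After flipping Y the toolpath is (13.302,43.573) → (37.470,37.404) → (61.302,35.944) → (84.798,39.192).

Shape 4 is a cubic bezier drawn with `<path>`. Its stroke #0000ff means score at S531, F1508. After flipping Y the toolpath is (204.627,21.260) → (175.116,33.799) → (137.307,30.792) → (129.366,22.310).

Shape 5 is a regular polygon drawn with `<polygon>`. Its stroke #008000 means cut at S895, F1205. After flipping Y the toolpath is (126.711,12.760) → (87.648,36.677) → (111.565,75.740) → (150.628,51.823) → (126.711,12.760), returning to the start.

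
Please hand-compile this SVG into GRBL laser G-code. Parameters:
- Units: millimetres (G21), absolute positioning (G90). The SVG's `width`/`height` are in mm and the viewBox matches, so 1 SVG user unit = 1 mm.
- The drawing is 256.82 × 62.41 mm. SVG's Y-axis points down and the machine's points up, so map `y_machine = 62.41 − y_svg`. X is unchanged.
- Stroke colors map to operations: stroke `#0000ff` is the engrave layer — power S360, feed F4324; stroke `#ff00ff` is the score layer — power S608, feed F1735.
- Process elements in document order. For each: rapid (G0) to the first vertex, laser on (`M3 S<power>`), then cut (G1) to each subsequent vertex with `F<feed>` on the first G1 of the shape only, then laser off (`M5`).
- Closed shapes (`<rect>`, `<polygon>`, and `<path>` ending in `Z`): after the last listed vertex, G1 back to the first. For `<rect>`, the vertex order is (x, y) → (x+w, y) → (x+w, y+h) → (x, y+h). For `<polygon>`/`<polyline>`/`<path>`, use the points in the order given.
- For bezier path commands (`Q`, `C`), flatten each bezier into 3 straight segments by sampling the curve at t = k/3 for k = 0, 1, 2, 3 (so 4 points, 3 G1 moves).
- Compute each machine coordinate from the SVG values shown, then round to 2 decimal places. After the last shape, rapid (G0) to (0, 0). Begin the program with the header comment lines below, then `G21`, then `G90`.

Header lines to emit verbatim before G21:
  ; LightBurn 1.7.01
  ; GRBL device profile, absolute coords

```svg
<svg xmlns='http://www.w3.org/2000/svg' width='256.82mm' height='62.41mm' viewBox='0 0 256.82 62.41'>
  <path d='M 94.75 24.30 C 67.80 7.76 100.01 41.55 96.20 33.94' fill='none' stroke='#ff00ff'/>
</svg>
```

; LightBurn 1.7.01
; GRBL device profile, absolute coords
G21
G90
G0 X94.75 Y38.11
M3 S608
G1 X83.99 Y41.27 F1735
G1 X91.53 Y31.26
G1 X96.20 Y28.47
M5
G0 X0.00 Y0.00

viewBox `0 0 256.82 62.41` with mm width/height → 1 unit = 1 mm. Flip: y_m = 62.41 − y_svg.

**Shape 1** — `<path>` cubic bezier, stroke `#ff00ff` → score (S608, F1735). Control points (SVG): P0=(94.75,24.30), P1=(67.80,7.76), P2=(100.01,41.55), P3=(96.20,33.94); sampled at t=k/3. Machine vertices: (94.75,38.11) → (83.99,41.27) → (91.53,31.26) → (96.20,28.47). Open path.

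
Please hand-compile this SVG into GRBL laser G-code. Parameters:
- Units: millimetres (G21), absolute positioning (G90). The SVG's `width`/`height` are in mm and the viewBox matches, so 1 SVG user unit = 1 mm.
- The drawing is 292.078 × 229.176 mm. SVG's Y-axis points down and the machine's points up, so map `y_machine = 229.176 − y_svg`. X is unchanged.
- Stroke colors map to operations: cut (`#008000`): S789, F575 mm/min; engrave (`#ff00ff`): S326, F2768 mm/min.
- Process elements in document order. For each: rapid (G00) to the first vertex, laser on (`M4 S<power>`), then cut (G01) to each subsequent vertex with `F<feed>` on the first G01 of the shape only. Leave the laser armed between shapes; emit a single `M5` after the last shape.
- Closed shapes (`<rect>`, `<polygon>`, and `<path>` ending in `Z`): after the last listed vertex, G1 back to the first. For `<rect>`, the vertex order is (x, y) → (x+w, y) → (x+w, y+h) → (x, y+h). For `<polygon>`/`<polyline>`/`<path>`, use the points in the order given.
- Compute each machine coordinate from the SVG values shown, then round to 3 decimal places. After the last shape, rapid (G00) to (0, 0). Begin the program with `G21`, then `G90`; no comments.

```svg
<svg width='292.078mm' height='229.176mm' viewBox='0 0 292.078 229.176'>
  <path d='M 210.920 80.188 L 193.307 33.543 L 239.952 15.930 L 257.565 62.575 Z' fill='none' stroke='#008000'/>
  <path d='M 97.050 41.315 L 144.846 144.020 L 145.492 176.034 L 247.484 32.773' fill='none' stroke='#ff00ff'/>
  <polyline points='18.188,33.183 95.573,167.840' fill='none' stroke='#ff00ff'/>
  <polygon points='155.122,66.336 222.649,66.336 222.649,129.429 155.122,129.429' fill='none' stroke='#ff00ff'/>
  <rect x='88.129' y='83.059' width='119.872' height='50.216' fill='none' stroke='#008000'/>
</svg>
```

G21
G90
G00 X210.920 Y148.988
M4 S789
G01 X193.307 Y195.633 F575
G01 X239.952 Y213.246
G01 X257.565 Y166.601
G01 X210.920 Y148.988
G00 X97.050 Y187.861
M4 S326
G01 X144.846 Y85.156 F2768
G01 X145.492 Y53.142
G01 X247.484 Y196.403
G00 X18.188 Y195.993
M4 S326
G01 X95.573 Y61.336 F2768
G00 X155.122 Y162.840
M4 S326
G01 X222.649 Y162.840 F2768
G01 X222.649 Y99.747
G01 X155.122 Y99.747
G01 X155.122 Y162.840
G00 X88.129 Y146.117
M4 S789
G01 X208.001 Y146.117 F575
G01 X208.001 Y95.901
G01 X88.129 Y95.901
G01 X88.129 Y146.117
M5
G00 X0.000 Y0.000

1 u = 1 mm; y_m = 229.176 − y.

[1] `<path>` regular polygon, #008000→cut S789 F575: (210.920,148.988) → (193.307,195.633) → (239.952,213.246) → (257.565,166.601) → (210.920,148.988) (closed)

[2] `<path>` open polyline, #ff00ff→engrave S326 F2768: (97.050,187.861) → (144.846,85.156) → (145.492,53.142) → (247.484,196.403)

[3] `<polyline>` line segment, #ff00ff→engrave S326 F2768: (18.188,195.993) → (95.573,61.336)

[4] `<polygon>` rectangle, #ff00ff→engrave S326 F2768: (155.122,162.840) → (222.649,162.840) → (222.649,99.747) → (155.122,99.747) → (155.122,162.840) (closed)

[5] `<rect>` rectangle, #008000→cut S789 F575: (88.129,146.117) → (208.001,146.117) → (208.001,95.901) → (88.129,95.901) → (88.129,146.117) (closed)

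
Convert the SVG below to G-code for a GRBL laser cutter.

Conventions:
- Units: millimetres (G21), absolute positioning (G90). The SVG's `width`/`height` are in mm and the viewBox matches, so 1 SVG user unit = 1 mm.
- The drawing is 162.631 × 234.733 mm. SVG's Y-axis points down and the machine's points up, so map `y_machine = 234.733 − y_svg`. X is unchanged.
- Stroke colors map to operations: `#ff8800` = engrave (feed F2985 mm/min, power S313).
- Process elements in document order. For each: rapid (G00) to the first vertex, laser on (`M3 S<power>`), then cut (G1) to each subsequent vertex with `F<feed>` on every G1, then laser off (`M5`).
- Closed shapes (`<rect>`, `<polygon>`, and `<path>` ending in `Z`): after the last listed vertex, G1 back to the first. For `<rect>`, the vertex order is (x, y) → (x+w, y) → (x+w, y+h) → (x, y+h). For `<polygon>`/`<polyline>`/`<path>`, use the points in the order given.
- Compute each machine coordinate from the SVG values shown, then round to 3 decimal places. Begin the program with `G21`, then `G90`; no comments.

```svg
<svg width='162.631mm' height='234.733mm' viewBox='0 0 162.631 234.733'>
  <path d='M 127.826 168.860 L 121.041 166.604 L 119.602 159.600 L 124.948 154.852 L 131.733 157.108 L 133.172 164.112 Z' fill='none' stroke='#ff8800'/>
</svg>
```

G21
G90
G00 X127.826 Y65.873
M3 S313
G1 X121.041 Y68.129 F2985
G1 X119.602 Y75.133 F2985
G1 X124.948 Y79.881 F2985
G1 X131.733 Y77.625 F2985
G1 X133.172 Y70.621 F2985
G1 X127.826 Y65.873 F2985
M5

Since the viewBox matches the mm dimensions, user units are millimetres directly. The only transform is the Y-flip y_m = 234.733 − y_svg.

Shape 1 is a regular polygon drawn with `<path>`. Its stroke #ff8800 means engrave at S313, F2985. After flipping Y the toolpath is (127.826,65.873) → (121.041,68.129) → (119.602,75.133) → (124.948,79.881) → (131.733,77.625) → (133.172,70.621) → (127.826,65.873), returning to the start.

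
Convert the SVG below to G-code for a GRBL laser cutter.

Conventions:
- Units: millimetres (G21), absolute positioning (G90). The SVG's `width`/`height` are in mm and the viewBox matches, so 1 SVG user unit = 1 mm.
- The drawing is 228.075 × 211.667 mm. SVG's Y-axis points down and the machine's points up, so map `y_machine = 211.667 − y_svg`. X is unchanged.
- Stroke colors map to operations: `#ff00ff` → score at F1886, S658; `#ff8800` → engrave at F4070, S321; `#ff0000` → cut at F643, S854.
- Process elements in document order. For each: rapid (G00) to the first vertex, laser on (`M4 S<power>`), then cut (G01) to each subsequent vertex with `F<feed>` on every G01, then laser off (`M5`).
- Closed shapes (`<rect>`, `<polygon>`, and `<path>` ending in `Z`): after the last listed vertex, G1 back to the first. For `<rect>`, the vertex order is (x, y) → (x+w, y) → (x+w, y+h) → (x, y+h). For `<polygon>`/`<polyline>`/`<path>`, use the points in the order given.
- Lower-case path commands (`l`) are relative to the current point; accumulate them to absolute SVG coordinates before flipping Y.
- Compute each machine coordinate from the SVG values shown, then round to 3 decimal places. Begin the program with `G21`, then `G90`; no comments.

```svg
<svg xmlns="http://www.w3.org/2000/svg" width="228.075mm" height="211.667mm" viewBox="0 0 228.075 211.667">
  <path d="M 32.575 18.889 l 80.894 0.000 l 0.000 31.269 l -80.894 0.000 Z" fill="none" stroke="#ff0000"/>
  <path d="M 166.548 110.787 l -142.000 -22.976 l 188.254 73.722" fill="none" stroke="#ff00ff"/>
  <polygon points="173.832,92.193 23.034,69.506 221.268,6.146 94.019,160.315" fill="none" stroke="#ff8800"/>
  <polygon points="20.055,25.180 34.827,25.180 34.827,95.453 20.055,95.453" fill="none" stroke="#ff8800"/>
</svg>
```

viewBox `0 0 228.075 211.667` with mm width/height → 1 unit = 1 mm. Flip: y_m = 211.667 − y_svg.

**Shape 1** — `<path>` rectangle, stroke `#ff0000` → cut (S854, F643). Machine vertices: (32.575,192.778) → (113.469,192.778) → (113.469,161.509) → (32.575,161.509) → (32.575,192.778). Closed: final G1 returns to the first vertex.

**Shape 2** — `<path>` open polyline, stroke `#ff00ff` → score (S658, F1886). Machine vertices: (166.548,100.880) → (24.548,123.856) → (212.802,50.134). Open path.

**Shape 3** — `<polygon>` closed polygon, stroke `#ff8800` → engrave (S321, F4070). Machine vertices: (173.832,119.474) → (23.034,142.161) → (221.268,205.521) → (94.019,51.352) → (173.832,119.474). Closed: final G1 returns to the first vertex.

**Shape 4** — `<polygon>` rectangle, stroke `#ff8800` → engrave (S321, F4070). Machine vertices: (20.055,186.487) → (34.827,186.487) → (34.827,116.214) → (20.055,116.214) → (20.055,186.487). Closed: final G1 returns to the first vertex.

G21
G90
G00 X32.575 Y192.778
M4 S854
G01 X113.469 Y192.778 F643
G01 X113.469 Y161.509 F643
G01 X32.575 Y161.509 F643
G01 X32.575 Y192.778 F643
M5
G00 X166.548 Y100.880
M4 S658
G01 X24.548 Y123.856 F1886
G01 X212.802 Y50.134 F1886
M5
G00 X173.832 Y119.474
M4 S321
G01 X23.034 Y142.161 F4070
G01 X221.268 Y205.521 F4070
G01 X94.019 Y51.352 F4070
G01 X173.832 Y119.474 F4070
M5
G00 X20.055 Y186.487
M4 S321
G01 X34.827 Y186.487 F4070
G01 X34.827 Y116.214 F4070
G01 X20.055 Y116.214 F4070
G01 X20.055 Y186.487 F4070
M5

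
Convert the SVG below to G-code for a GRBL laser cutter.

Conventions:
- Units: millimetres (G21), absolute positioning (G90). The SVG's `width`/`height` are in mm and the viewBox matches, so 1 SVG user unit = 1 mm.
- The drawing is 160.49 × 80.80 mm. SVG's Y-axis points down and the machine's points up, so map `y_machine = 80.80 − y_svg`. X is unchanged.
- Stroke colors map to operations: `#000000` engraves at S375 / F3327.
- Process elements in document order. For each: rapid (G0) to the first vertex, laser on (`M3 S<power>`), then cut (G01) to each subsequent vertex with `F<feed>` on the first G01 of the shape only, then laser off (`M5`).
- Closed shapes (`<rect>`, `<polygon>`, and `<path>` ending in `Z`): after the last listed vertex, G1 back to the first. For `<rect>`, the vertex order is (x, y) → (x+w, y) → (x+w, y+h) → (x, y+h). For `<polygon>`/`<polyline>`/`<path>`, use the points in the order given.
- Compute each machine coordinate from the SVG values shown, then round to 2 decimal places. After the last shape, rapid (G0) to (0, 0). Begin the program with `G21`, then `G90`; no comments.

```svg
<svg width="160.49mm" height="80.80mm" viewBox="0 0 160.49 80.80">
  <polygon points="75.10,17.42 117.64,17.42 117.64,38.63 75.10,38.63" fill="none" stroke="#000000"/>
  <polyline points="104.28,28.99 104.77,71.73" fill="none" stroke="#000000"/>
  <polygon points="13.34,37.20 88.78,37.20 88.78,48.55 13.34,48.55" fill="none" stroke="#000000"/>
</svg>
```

G21
G90
G0 X75.10 Y63.38
M3 S375
G01 X117.64 Y63.38 F3327
G01 X117.64 Y42.17
G01 X75.10 Y42.17
G01 X75.10 Y63.38
M5
G0 X104.28 Y51.81
M3 S375
G01 X104.77 Y9.07 F3327
M5
G0 X13.34 Y43.60
M3 S375
G01 X88.78 Y43.60 F3327
G01 X88.78 Y32.25
G01 X13.34 Y32.25
G01 X13.34 Y43.60
M5
G0 X0.00 Y0.00

Since the viewBox matches the mm dimensions, user units are millimetres directly. The only transform is the Y-flip y_m = 80.80 − y_svg.

Shape 1 is a rectangle drawn with `<polygon>`. Its stroke #000000 means engrave at S375, F3327. After flipping Y the toolpath is (75.10,63.38) → (117.64,63.38) → (117.64,42.17) → (75.10,42.17) → (75.10,63.38), returning to the start.

Shape 2 is a line segment drawn with `<polyline>`. Its stroke #000000 means engrave at S375, F3327. After flipping Y the toolpath is (104.28,51.81) → (104.77,9.07).

Shape 3 is a rectangle drawn with `<polygon>`. Its stroke #000000 means engrave at S375, F3327. After flipping Y the toolpath is (13.34,43.60) → (88.78,43.60) → (88.78,32.25) → (13.34,32.25) → (13.34,43.60), returning to the start.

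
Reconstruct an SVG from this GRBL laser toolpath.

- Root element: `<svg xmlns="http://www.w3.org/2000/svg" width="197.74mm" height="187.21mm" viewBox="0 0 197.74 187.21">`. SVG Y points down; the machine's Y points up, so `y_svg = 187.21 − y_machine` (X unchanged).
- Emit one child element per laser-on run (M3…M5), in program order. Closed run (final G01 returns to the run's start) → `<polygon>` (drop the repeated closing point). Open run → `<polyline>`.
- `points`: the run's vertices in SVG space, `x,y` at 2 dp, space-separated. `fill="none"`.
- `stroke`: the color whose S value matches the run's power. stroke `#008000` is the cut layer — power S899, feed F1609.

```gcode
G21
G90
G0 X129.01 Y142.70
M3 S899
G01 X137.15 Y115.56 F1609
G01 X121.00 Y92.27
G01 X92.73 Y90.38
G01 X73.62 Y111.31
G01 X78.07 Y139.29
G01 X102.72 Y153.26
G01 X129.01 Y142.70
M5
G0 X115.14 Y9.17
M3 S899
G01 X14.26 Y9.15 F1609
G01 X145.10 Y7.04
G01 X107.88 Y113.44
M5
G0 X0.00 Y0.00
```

Machine Y-up, SVG Y-down with viewBox height 187.21, so y_svg = 187.21 − y_machine; X carries over. Every run uses S899, so all elements get stroke `#008000` (cut).

Run 1: The run returns to its start, so emit a `<polygon>` with points (Y-flipped): 129.01,44.51 137.15,71.65 121.00,94.94 92.73,96.83 73.62,75.90 78.07,47.92 102.72,33.95.

Run 2: The run is open, so emit a `<polyline>` with points (Y-flipped): 115.14,178.04 14.26,178.06 145.10,180.17 107.88,73.77.

<svg xmlns="http://www.w3.org/2000/svg" width="197.74mm" height="187.21mm" viewBox="0 0 197.74 187.21">
  <polygon points="129.01,44.51 137.15,71.65 121.00,94.94 92.73,96.83 73.62,75.90 78.07,47.92 102.72,33.95" fill="none" stroke="#008000"/>
  <polyline points="115.14,178.04 14.26,178.06 145.10,180.17 107.88,73.77" fill="none" stroke="#008000"/>
</svg>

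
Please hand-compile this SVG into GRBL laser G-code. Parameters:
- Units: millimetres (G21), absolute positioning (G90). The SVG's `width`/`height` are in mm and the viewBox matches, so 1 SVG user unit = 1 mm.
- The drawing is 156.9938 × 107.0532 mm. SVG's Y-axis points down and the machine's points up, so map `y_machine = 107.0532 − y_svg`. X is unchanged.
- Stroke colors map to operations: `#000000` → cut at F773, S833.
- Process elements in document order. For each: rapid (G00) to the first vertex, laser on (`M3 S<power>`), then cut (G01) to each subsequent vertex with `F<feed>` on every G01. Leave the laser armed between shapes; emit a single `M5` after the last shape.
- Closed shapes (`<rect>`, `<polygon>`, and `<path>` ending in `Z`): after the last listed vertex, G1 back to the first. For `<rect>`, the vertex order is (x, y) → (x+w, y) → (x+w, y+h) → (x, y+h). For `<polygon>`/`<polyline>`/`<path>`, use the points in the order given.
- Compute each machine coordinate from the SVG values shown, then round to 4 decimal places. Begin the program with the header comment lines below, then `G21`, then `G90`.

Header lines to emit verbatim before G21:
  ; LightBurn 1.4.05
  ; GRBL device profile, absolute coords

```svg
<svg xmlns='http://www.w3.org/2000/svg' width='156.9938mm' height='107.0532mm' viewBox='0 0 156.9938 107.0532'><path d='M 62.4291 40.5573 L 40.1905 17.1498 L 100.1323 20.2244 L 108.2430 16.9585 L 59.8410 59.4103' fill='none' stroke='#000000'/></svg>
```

1 u = 1 mm; y_m = 107.0532 − y.

[1] `<path>` open polyline, #000000→cut S833 F773: (62.4291,66.4959) → (40.1905,89.9034) → (100.1323,86.8288) → (108.2430,90.0947) → (59.8410,47.6429)

; LightBurn 1.4.05
; GRBL device profile, absolute coords
G21
G90
G00 X62.4291 Y66.4959
M3 S833
G01 X40.1905 Y89.9034 F773
G01 X100.1323 Y86.8288 F773
G01 X108.2430 Y90.0947 F773
G01 X59.8410 Y47.6429 F773
M5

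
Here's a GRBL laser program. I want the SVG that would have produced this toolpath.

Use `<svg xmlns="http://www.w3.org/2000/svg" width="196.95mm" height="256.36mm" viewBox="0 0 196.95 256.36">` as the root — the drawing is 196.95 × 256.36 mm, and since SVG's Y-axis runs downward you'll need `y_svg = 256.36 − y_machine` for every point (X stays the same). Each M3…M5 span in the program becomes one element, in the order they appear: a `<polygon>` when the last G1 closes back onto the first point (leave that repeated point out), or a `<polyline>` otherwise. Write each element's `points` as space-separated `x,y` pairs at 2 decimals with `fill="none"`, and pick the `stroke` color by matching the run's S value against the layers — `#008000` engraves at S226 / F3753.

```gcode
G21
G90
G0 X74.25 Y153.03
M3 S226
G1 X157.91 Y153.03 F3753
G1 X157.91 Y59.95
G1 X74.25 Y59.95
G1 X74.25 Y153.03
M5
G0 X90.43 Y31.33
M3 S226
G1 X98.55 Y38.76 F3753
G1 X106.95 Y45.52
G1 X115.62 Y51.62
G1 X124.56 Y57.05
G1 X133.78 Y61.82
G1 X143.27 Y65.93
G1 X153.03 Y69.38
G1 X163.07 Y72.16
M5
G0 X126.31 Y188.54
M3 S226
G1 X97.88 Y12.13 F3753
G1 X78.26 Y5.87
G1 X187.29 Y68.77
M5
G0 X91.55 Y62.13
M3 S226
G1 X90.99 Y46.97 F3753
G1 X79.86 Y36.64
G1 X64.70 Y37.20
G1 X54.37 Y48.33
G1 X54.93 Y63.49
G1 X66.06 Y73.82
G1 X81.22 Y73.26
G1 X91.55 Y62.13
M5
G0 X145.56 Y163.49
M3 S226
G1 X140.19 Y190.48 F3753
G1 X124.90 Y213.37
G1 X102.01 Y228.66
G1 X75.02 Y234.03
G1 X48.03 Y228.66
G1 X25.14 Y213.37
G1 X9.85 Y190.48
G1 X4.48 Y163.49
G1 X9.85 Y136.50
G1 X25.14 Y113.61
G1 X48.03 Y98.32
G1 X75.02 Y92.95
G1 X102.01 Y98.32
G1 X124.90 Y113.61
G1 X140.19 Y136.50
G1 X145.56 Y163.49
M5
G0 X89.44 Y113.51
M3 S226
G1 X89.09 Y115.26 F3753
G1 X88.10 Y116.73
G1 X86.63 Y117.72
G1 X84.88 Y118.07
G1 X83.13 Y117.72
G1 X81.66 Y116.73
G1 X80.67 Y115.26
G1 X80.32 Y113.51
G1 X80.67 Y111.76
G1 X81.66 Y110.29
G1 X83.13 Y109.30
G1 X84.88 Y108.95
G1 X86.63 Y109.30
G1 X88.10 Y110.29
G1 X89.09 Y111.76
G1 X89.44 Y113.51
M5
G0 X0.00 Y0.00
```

<svg xmlns="http://www.w3.org/2000/svg" width="196.95mm" height="256.36mm" viewBox="0 0 196.95 256.36">
  <polygon points="74.25,103.33 157.91,103.33 157.91,196.41 74.25,196.41" fill="none" stroke="#008000"/>
  <polyline points="90.43,225.03 98.55,217.60 106.95,210.84 115.62,204.74 124.56,199.31 133.78,194.54 143.27,190.43 153.03,186.98 163.07,184.20" fill="none" stroke="#008000"/>
  <polyline points="126.31,67.82 97.88,244.23 78.26,250.49 187.29,187.59" fill="none" stroke="#008000"/>
  <polygon points="91.55,194.23 90.99,209.39 79.86,219.72 64.70,219.16 54.37,208.03 54.93,192.87 66.06,182.54 81.22,183.10" fill="none" stroke="#008000"/>
  <polygon points="145.56,92.87 140.19,65.88 124.90,42.99 102.01,27.70 75.02,22.33 48.03,27.70 25.14,42.99 9.85,65.88 4.48,92.87 9.85,119.86 25.14,142.75 48.03,158.04 75.02,163.41 102.01,158.04 124.90,142.75 140.19,119.86" fill="none" stroke="#008000"/>
  <polygon points="89.44,142.85 89.09,141.10 88.10,139.63 86.63,138.64 84.88,138.29 83.13,138.64 81.66,139.63 80.67,141.10 80.32,142.85 80.67,144.60 81.66,146.07 83.13,147.06 84.88,147.41 86.63,147.06 88.10,146.07 89.09,144.60" fill="none" stroke="#008000"/>
</svg>

Each laser-on run becomes one SVG element. Flip Y back into SVG space with y_svg = 256.36 − y_machine. Every run uses S226, so all elements get stroke `#008000` (engrave).

Run 1: The run returns to its start, so emit a `<polygon>` with points (Y-flipped): 74.25,103.33 157.91,103.33 157.91,196.41 74.25,196.41.

Run 2: The run is open, so emit a `<polyline>` with points (Y-flipped): 90.43,225.03 98.55,217.60 106.95,210.84 115.62,204.74 124.56,199.31 133.78,194.54 143.27,190.43 153.03,186.98 163.07,184.20.

Run 3: The run is open, so emit a `<polyline>` with points (Y-flipped): 126.31,67.82 97.88,244.23 78.26,250.49 187.29,187.59.

Run 4: The run returns to its start, so emit a `<polygon>` with points (Y-flipped): 91.55,194.23 90.99,209.39 79.86,219.72 64.70,219.16 54.37,208.03 54.93,192.87 66.06,182.54 81.22,183.10.

Run 5: The run returns to its start, so emit a `<polygon>` with points (Y-flipped): 145.56,92.87 140.19,65.88 124.90,42.99 102.01,27.70 75.02,22.33 48.03,27.70 25.14,42.99 9.85,65.88 4.48,92.87 9.85,119.86 25.14,142.75 48.03,158.04 75.02,163.41 102.01,158.04 124.90,142.75 140.19,119.86.

Run 6: The run returns to its start, so emit a `<polygon>` with points (Y-flipped): 89.44,142.85 89.09,141.10 88.10,139.63 86.63,138.64 84.88,138.29 83.13,138.64 81.66,139.63 80.67,141.10 80.32,142.85 80.67,144.60 81.66,146.07 83.13,147.06 84.88,147.41 86.63,147.06 88.10,146.07 89.09,144.60.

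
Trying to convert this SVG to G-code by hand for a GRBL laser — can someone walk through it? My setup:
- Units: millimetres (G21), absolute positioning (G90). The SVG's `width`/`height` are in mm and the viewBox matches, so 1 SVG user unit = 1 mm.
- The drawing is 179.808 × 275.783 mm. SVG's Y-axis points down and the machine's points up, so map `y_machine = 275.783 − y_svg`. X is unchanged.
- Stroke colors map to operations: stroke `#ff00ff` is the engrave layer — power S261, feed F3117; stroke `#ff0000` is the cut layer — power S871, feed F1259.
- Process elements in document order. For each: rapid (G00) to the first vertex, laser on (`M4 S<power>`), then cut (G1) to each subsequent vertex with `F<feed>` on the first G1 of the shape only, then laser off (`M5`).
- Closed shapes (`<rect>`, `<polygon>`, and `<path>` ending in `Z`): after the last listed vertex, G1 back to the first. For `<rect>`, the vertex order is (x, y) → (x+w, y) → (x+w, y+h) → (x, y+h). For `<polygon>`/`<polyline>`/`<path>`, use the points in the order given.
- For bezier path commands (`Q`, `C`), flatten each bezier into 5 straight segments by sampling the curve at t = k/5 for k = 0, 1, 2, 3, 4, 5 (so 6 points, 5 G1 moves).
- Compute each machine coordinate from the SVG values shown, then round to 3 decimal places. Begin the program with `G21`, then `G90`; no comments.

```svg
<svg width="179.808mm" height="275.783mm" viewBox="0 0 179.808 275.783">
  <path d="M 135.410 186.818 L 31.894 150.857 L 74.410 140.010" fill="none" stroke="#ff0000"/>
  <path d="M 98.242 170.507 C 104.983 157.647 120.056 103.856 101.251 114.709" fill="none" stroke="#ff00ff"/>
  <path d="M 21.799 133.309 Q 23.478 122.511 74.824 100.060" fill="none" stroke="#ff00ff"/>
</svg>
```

Since the viewBox matches the mm dimensions, user units are millimetres directly. The only transform is the Y-flip y_m = 275.783 − y_svg.

Shape 1 is a open polyline drawn with `<path>`. Its stroke #ff0000 means cut at S871, F1259. After flipping Y the toolpath is (135.410,88.965) → (31.894,124.926) → (74.410,135.773).

Shape 2 is a cubic bezier drawn with `<path>`. Its stroke #ff00ff means engrave at S261, F3117. After flipping Y the toolpath is (98.242,105.276) → (102.949,117.059) → (107.629,133.598) → (110.257,149.825) → (108.806,160.673) → (101.251,161.074).

Shape 3 is a quadratic bezier drawn with `<path>`. Its stroke #ff00ff means engrave at S261, F3117. After flipping Y the toolpath is (21.799,142.474) → (24.457,147.259) → (31.089,152.977) → (41.694,159.627) → (56.272,167.209) → (74.824,175.723).

G21
G90
G00 X135.410 Y88.965
M4 S871
G1 X31.894 Y124.926 F1259
G1 X74.410 Y135.773
M5
G00 X98.242 Y105.276
M4 S261
G1 X102.949 Y117.059 F3117
G1 X107.629 Y133.598
G1 X110.257 Y149.825
G1 X108.806 Y160.673
G1 X101.251 Y161.074
M5
G00 X21.799 Y142.474
M4 S261
G1 X24.457 Y147.259 F3117
G1 X31.089 Y152.977
G1 X41.694 Y159.627
G1 X56.272 Y167.209
G1 X74.824 Y175.723
M5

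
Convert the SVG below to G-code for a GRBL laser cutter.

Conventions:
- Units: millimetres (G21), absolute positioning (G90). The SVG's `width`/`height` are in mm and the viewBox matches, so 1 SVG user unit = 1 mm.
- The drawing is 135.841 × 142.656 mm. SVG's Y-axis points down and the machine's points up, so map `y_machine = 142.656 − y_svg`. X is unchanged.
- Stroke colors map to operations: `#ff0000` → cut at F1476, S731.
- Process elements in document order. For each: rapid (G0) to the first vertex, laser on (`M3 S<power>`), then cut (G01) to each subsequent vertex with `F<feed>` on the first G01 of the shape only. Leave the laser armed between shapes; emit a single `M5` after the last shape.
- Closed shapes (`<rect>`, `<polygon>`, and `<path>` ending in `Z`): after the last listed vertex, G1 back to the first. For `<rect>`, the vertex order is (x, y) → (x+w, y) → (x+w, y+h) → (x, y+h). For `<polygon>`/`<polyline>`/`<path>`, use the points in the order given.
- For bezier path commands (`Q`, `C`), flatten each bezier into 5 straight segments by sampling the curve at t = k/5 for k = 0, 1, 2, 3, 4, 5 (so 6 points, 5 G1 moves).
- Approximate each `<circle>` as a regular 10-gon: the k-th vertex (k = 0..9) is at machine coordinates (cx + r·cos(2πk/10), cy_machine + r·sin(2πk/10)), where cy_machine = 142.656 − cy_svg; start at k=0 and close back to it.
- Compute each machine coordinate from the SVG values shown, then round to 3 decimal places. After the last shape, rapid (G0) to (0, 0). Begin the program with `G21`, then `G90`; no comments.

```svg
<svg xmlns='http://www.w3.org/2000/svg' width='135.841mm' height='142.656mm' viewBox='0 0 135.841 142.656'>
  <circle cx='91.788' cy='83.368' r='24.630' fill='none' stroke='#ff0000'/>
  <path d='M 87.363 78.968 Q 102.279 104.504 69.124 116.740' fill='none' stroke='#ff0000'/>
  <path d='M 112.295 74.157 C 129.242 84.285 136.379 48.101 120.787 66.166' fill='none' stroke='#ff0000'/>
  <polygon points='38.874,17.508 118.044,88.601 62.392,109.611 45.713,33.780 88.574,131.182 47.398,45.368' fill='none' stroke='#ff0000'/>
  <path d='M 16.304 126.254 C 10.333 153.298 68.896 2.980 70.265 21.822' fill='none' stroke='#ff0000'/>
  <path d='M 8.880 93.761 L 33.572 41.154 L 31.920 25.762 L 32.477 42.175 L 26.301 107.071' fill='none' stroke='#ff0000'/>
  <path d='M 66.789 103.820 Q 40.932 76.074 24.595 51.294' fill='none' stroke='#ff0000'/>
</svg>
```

G21
G90
G0 X116.418 Y59.288
M3 S731
G01 X111.714 Y73.765 F1476
G01 X99.399 Y82.713
G01 X84.177 Y82.713
G01 X71.862 Y73.765
G01 X67.158 Y59.288
G01 X71.862 Y44.811
G01 X84.177 Y35.863
G01 X99.399 Y35.863
G01 X111.714 Y44.811
G01 X116.418 Y59.288
G0 X87.363 Y63.688
M3 S731
G01 X91.407 Y54.006 F1476
G01 X91.604 Y45.387
G01 X87.957 Y37.833
G01 X80.463 Y31.342
G01 X69.124 Y25.916
G0 X112.295 Y68.499
M3 S731
G01 X121.183 Y67.175 F1476
G01 X127.096 Y72.139
G01 X129.414 Y78.564
G01 X127.518 Y81.624
G01 X120.787 Y76.490
G0 X38.874 Y125.148
M3 S731
G01 X118.044 Y54.055 F1476
G01 X62.392 Y33.045
G01 X45.713 Y108.876
G01 X88.574 Y11.474
G01 X47.398 Y97.288
G01 X38.874 Y125.148
G0 X16.304 Y16.402
M3 S731
G01 X19.492 Y18.687 F1476
G01 X32.325 Y46.906
G01 X48.960 Y84.425
G01 X63.554 Y114.612
G01 X70.265 Y120.834
G0 X8.880 Y48.895
M3 S731
G01 X33.572 Y101.502 F1476
G01 X31.920 Y116.894
G01 X32.477 Y100.481
G01 X26.301 Y35.585
G0 X66.789 Y38.836
M3 S731
G01 X56.827 Y49.816 F1476
G01 X47.627 Y60.558
G01 X39.188 Y71.063
G01 X31.511 Y81.331
G01 X24.595 Y91.362
M5
G0 X0.000 Y0.000

1 u = 1 mm; y_m = 142.656 − y.

[1] `<circle>` circle, #ff0000→cut S731 F1476: (116.418,59.288) → (111.714,73.765) → (99.399,82.713) → (84.177,82.713) → (71.862,73.765) → (67.158,59.288) → (71.862,44.811) → (84.177,35.863) → (99.399,35.863) → (111.714,44.811) → (116.418,59.288) (closed)

[2] `<path>` quadratic bezier, #ff0000→cut S731 F1476: (87.363,63.688) → (91.407,54.006) → (91.604,45.387) → (87.957,37.833) → (80.463,31.342) → (69.124,25.916)

[3] `<path>` cubic bezier, #ff0000→cut S731 F1476: (112.295,68.499) → (121.183,67.175) → (127.096,72.139) → (129.414,78.564) → (127.518,81.624) → (120.787,76.490)

[4] `<polygon>` closed polygon, #ff0000→cut S731 F1476: (38.874,125.148) → (118.044,54.055) → (62.392,33.045) → (45.713,108.876) → (88.574,11.474) → (47.398,97.288) → (38.874,125.148) (closed)

[5] `<path>` cubic bezier, #ff0000→cut S731 F1476: (16.304,16.402) → (19.492,18.687) → (32.325,46.906) → (48.960,84.425) → (63.554,114.612) → (70.265,120.834)

[6] `<path>` open polyline, #ff0000→cut S731 F1476: (8.880,48.895) → (33.572,101.502) → (31.920,116.894) → (32.477,100.481) → (26.301,35.585)

[7] `<path>` quadratic bezier, #ff0000→cut S731 F1476: (66.789,38.836) → (56.827,49.816) → (47.627,60.558) → (39.188,71.063) → (31.511,81.331) → (24.595,91.362)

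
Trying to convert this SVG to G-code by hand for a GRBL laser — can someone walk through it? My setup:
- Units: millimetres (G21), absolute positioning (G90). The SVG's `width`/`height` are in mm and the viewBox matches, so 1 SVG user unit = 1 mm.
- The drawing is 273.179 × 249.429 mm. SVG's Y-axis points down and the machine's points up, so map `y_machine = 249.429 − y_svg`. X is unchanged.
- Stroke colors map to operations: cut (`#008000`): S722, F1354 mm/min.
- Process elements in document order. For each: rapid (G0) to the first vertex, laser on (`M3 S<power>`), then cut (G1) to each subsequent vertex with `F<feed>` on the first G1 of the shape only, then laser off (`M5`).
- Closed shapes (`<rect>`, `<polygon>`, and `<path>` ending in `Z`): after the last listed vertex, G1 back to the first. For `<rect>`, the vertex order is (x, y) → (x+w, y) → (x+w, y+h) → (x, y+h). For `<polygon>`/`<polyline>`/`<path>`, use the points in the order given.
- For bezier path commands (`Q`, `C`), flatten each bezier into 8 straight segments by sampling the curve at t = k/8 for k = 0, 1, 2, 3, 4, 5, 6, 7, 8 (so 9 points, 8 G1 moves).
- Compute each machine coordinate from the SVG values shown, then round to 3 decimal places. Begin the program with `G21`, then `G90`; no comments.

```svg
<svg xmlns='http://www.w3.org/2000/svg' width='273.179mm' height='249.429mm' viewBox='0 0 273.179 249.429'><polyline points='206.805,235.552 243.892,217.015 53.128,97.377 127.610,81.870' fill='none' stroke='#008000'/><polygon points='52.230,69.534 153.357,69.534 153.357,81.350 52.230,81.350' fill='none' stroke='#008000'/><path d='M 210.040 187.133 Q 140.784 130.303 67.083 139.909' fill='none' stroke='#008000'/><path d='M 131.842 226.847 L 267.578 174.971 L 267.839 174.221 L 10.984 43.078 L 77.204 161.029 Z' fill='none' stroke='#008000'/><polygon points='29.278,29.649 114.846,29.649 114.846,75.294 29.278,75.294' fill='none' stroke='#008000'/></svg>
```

G21
G90
G0 X206.805 Y13.877
M3 S722
G1 X243.892 Y32.414 F1354
G1 X53.128 Y152.052
G1 X127.610 Y167.559
M5
G0 X52.230 Y179.895
M3 S722
G1 X153.357 Y179.895 F1354
G1 X153.357 Y168.079
G1 X52.230 Y168.079
G1 X52.230 Y179.895
M5
G0 X210.040 Y62.296
M3 S722
G1 X192.657 Y75.465 F1354
G1 X175.134 Y86.559
G1 X157.473 Y95.576
G1 X139.673 Y102.517
G1 X121.734 Y107.382
G1 X103.656 Y110.171
G1 X85.439 Y110.883
G1 X67.083 Y109.520
M5
G0 X131.842 Y22.582
M3 S722
G1 X267.578 Y74.458 F1354
G1 X267.839 Y75.208
G1 X10.984 Y206.351
G1 X77.204 Y88.400
G1 X131.842 Y22.582
M5
G0 X29.278 Y219.780
M3 S722
G1 X114.846 Y219.780 F1354
G1 X114.846 Y174.135
G1 X29.278 Y174.135
G1 X29.278 Y219.780
M5

Since the viewBox matches the mm dimensions, user units are millimetres directly. The only transform is the Y-flip y_m = 249.429 − y_svg.

Shape 1 is a open polyline drawn with `<polyline>`. Its stroke #008000 means cut at S722, F1354. After flipping Y the toolpath is (206.805,13.877) → (243.892,32.414) → (53.128,152.052) → (127.610,167.559).

Shape 2 is a rectangle drawn with `<polygon>`. Its stroke #008000 means cut at S722, F1354. After flipping Y the toolpath is (52.230,179.895) → (153.357,179.895) → (153.357,168.079) → (52.230,168.079) → (52.230,179.895), returning to the start.

Shape 3 is a quadratic bezier drawn with `<path>`. Its stroke #008000 means cut at S722, F1354. After flipping Y the toolpath is (210.040,62.296) → (192.657,75.465) → (175.134,86.559) → (157.473,95.576) → (139.673,102.517) → (121.734,107.382) → (103.656,110.171) → (85.439,110.883) → (67.083,109.520).

Shape 4 is a closed polygon drawn with `<path>`. Its stroke #008000 means cut at S722, F1354. After flipping Y the toolpath is (131.842,22.582) → (267.578,74.458) → (267.839,75.208) → (10.984,206.351) → (77.204,88.400) → (131.842,22.582), returning to the start.

Shape 5 is a rectangle drawn with `<polygon>`. Its stroke #008000 means cut at S722, F1354. After flipping Y the toolpath is (29.278,219.780) → (114.846,219.780) → (114.846,174.135) → (29.278,174.135) → (29.278,219.780), returning to the start.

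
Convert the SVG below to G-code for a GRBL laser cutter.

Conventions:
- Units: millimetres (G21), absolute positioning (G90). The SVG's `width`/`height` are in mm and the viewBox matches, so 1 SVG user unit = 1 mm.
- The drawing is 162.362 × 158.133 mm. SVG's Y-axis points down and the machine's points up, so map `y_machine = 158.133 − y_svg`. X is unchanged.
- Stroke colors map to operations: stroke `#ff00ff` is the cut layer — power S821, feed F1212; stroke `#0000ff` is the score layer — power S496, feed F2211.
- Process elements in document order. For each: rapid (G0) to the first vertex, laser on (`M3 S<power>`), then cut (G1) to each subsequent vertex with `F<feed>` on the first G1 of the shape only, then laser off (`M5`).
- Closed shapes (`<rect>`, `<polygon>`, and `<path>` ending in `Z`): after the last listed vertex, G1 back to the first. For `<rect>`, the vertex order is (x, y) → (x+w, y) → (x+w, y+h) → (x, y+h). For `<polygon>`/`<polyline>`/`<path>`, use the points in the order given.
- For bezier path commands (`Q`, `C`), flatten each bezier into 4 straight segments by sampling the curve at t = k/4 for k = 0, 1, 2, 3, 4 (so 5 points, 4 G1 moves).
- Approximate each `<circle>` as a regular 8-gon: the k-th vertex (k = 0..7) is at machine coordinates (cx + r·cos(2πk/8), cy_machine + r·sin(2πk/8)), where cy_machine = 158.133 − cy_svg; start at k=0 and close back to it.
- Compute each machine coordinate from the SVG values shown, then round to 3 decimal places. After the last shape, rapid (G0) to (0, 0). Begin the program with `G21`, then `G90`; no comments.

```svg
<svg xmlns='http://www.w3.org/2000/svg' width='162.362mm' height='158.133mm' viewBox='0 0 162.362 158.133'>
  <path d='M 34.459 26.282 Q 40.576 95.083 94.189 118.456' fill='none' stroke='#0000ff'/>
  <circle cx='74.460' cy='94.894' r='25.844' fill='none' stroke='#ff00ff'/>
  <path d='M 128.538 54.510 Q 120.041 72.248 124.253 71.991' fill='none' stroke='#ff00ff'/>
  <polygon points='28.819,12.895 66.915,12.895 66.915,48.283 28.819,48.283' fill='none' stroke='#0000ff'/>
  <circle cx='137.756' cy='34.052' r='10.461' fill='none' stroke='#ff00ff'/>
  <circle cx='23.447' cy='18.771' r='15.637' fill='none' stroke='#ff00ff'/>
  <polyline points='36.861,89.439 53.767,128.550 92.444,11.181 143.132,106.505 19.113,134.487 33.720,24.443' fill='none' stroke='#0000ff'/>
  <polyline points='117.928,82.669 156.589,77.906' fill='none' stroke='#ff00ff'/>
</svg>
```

Since the viewBox matches the mm dimensions, user units are millimetres directly. The only transform is the Y-flip y_m = 158.133 − y_svg.

Shape 1 is a quadratic bezier drawn with `<path>`. Its stroke #0000ff means score at S496, F2211. After flipping Y the toolpath is (34.459,131.851) → (40.486,100.290) → (52.450,74.407) → (70.351,54.203) → (94.189,39.677).

Shape 2 is a circle drawn with `<circle>`. Its stroke #ff00ff means cut at S821, F1212. After flipping Y the toolpath is (100.304,63.239) → (92.734,81.513) → (74.460,89.083) → (56.186,81.513) → (48.616,63.239) → (56.186,44.965) → (74.460,37.395) → (92.734,44.965) → (100.304,63.239), returning to the start.

Shape 3 is a quadratic bezier drawn with `<path>`. Its stroke #ff00ff means cut at S821, F1212. After flipping Y the toolpath is (128.538,103.623) → (125.084,95.879) → (123.218,90.384) → (122.941,87.138) → (124.253,86.142).

Shape 4 is a rectangle drawn with `<polygon>`. Its stroke #0000ff means score at S496, F2211. After flipping Y the toolpath is (28.819,145.238) → (66.915,145.238) → (66.915,109.850) → (28.819,109.850) → (28.819,145.238), returning to the start.

Shape 5 is a circle drawn with `<circle>`. Its stroke #ff00ff means cut at S821, F1212. After flipping Y the toolpath is (148.217,124.081) → (145.153,131.478) → (137.756,134.542) → (130.359,131.478) → (127.295,124.081) → (130.359,116.684) → (137.756,113.620) → (145.153,116.684) → (148.217,124.081), returning to the start.

Shape 6 is a circle drawn with `<circle>`. Its stroke #ff00ff means cut at S821, F1212. After flipping Y the toolpath is (39.084,139.362) → (34.504,150.419) → (23.447,154.999) → (12.390,150.419) → (7.810,139.362) → (12.390,128.305) → (23.447,123.725) → (34.504,128.305) → (39.084,139.362), returning to the start.

Shape 7 is a open polyline drawn with `<polyline>`. Its stroke #0000ff means score at S496, F2211. After flipping Y the toolpath is (36.861,68.694) → (53.767,29.583) → (92.444,146.952) → (143.132,51.628) → (19.113,23.646) → (33.720,133.690).

Shape 8 is a line segment drawn with `<polyline>`. Its stroke #ff00ff means cut at S821, F1212. After flipping Y the toolpath is (117.928,75.464) → (156.589,80.227).

G21
G90
G0 X34.459 Y131.851
M3 S496
G1 X40.486 Y100.290 F2211
G1 X52.450 Y74.407
G1 X70.351 Y54.203
G1 X94.189 Y39.677
M5
G0 X100.304 Y63.239
M3 S821
G1 X92.734 Y81.513 F1212
G1 X74.460 Y89.083
G1 X56.186 Y81.513
G1 X48.616 Y63.239
G1 X56.186 Y44.965
G1 X74.460 Y37.395
G1 X92.734 Y44.965
G1 X100.304 Y63.239
M5
G0 X128.538 Y103.623
M3 S821
G1 X125.084 Y95.879 F1212
G1 X123.218 Y90.384
G1 X122.941 Y87.138
G1 X124.253 Y86.142
M5
G0 X28.819 Y145.238
M3 S496
G1 X66.915 Y145.238 F2211
G1 X66.915 Y109.850
G1 X28.819 Y109.850
G1 X28.819 Y145.238
M5
G0 X148.217 Y124.081
M3 S821
G1 X145.153 Y131.478 F1212
G1 X137.756 Y134.542
G1 X130.359 Y131.478
G1 X127.295 Y124.081
G1 X130.359 Y116.684
G1 X137.756 Y113.620
G1 X145.153 Y116.684
G1 X148.217 Y124.081
M5
G0 X39.084 Y139.362
M3 S821
G1 X34.504 Y150.419 F1212
G1 X23.447 Y154.999
G1 X12.390 Y150.419
G1 X7.810 Y139.362
G1 X12.390 Y128.305
G1 X23.447 Y123.725
G1 X34.504 Y128.305
G1 X39.084 Y139.362
M5
G0 X36.861 Y68.694
M3 S496
G1 X53.767 Y29.583 F2211
G1 X92.444 Y146.952
G1 X143.132 Y51.628
G1 X19.113 Y23.646
G1 X33.720 Y133.690
M5
G0 X117.928 Y75.464
M3 S821
G1 X156.589 Y80.227 F1212
M5
G0 X0.000 Y0.000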